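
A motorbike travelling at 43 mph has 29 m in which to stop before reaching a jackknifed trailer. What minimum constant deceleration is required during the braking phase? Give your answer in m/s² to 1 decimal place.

Required deceleration ≈ 6.4 m/s²

43 mph × 0.44704 = 19.2227 m/s.
v² = 2a·d ⇒ a = v²/(2d) = 19.2227² / (2 × 29.000) = 369.512 / 58.000 = 6.3709 m/s².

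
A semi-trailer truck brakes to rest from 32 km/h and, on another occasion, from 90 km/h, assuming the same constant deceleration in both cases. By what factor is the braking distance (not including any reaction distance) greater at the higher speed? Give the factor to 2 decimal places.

Factor ≈ 7.91

Braking distance d = v²/(2a), so with a fixed, d ∝ v².
Factor = (90/32)² = 2.8125² = 7.9102.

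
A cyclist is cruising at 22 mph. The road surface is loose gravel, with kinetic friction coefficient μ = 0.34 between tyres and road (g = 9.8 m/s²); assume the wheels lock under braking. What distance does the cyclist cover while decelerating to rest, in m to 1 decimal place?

Braking distance ≈ 14.5 m

22 mph × 0.44704 = 9.8349 m/s.
a = μg = 0.34 × 9.8 = 3.332 m/s².
Braking distance = v²/(2a) = 9.8349² / (2 × 3.332) = 96.725 / 6.664 = 14.515 m.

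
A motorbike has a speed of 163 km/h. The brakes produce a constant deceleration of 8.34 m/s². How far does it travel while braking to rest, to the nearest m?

163 km/h ÷ 3.6 = 45.2778 m/s.
Braking distance = v²/(2a) = 45.2778² / (2 × 8.340) = 2050.079 / 16.680 = 122.906 m.

Braking distance ≈ 123 m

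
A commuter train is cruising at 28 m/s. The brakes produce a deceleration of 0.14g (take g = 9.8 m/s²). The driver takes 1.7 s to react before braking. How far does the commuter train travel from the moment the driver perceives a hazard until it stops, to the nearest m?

a = 0.14 × 9.8 = 1.372 m/s².
Reaction distance = v·t_r = 28.0000 × 1.7 = 47.600 m.
Braking distance = v²/(2a) = 28.0000² / (2 × 1.372) = 784.000 / 2.744 = 285.714 m.
Total = 47.600 + 285.714 = 333.314 m.

Total stopping distance ≈ 333 m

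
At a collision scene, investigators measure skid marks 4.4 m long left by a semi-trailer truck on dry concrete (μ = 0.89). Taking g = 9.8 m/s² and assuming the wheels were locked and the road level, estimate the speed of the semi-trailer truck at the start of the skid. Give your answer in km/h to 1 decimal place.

Initial speed ≈ 31.5 km/h

Deceleration a = μg = 0.89 × 9.8 = 8.722 m/s².
v = √(2a·d) = √(2 × 8.722 × 4.4) = √76.754 = 8.7609 m/s.
= 8.7609 × 3.6 = 31.539 km/h.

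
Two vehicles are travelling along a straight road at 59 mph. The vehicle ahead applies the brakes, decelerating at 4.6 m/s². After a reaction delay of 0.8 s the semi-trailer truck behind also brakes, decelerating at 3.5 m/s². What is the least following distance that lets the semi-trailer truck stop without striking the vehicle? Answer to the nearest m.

Minimum gap ≈ 45 m

59 mph × 0.44704 = 26.3754 m/s.
Leader travels v²/(2a_L) = 695.662 / 9.200 = 75.615 m before stopping.
Follower covers v·t_r = 26.3754 × 0.8 = 21.100 m while reacting, then v²/(2a_F) = 695.662 / 7.000 = 99.380 m while braking, for a total of 21.100 + 99.380 = 120.480 m.
Since a_F ≤ a_L and the follower starts braking later, the follower is never slower than the leader, so the closest approach is when both have stopped.
Minimum gap = 120.480 − 75.615 = 44.865 m.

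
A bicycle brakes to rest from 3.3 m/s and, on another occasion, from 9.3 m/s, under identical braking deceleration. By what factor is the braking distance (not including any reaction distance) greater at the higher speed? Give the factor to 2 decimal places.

Braking distance d = v²/(2a), so with a fixed, d ∝ v².
Factor = (9.3/3.3)² = 2.8182² = 7.9423.

Factor ≈ 7.94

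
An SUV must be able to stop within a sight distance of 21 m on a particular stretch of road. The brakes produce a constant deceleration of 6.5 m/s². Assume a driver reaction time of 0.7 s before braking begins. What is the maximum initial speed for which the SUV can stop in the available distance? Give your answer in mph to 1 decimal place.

Maximum speed ≈ 28.2 mph

Stopping distance: v·t_r + v²/(2a) = 21 with t_r = 0.7 s and a = 6.500 m/s².
So v² + 9.100 v − 273.00 = 0.
Positive root: v = −a·t_r + √((a·t_r)² + 2a·d) = −4.550 + √(20.702 + 273.00) = 12.5877 m/s.
12.5877 m/s ÷ 0.44704 = 28.158 mph.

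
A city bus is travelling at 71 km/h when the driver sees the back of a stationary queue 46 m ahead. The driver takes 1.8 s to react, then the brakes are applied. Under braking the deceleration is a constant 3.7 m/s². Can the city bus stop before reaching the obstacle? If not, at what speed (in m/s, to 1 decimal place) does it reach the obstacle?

71 km/h ÷ 3.6 = 19.7222 m/s.
Reaction distance = 19.7222 × 1.8 = 35.500 m.
Braking distance needed to stop: v²/(2a) = 388.965 / 7.400 = 52.563 m, so total needed = 35.500 + 52.563 = 88.063 m > 46 m — it cannot stop.
Distance remaining when braking begins: 46 − 35.500 = 10.500 m.
v² = v₀² − 2a·d = 388.965 − 2 × 3.700 × 10.500 = 311.265 m²/s².
v = √311.265 = 17.643 m/s.

No — it strikes the obstacle at 17.6 m/s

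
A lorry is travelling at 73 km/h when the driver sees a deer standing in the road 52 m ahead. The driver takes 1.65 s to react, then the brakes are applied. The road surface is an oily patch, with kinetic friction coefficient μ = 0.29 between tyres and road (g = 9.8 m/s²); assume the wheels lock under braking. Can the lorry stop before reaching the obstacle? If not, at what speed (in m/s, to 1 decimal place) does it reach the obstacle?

73 km/h ÷ 3.6 = 20.2778 m/s.
a = μg = 0.29 × 9.8 = 2.842 m/s².
Reaction distance = 20.2778 × 1.65 = 33.458 m.
Braking distance needed to stop: v²/(2a) = 411.189 / 5.684 = 72.341 m, so total needed = 33.458 + 72.341 = 105.799 m > 52 m — it cannot stop.
Distance remaining when braking begins: 52 − 33.458 = 18.542 m.
v² = v₀² − 2a·d = 411.189 − 2 × 2.842 × 18.542 = 305.796 m²/s².
v = √305.796 = 17.487 m/s.

No — it strikes the obstacle at 17.5 m/s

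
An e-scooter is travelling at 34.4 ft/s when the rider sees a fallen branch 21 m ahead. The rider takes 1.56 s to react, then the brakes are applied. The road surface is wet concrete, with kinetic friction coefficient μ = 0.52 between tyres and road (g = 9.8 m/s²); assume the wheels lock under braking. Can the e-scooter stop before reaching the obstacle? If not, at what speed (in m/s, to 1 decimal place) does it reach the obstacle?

No — it strikes the obstacle at 7.9 m/s

34.4 ft/s × 0.3048 = 10.4851 m/s.
a = μg = 0.52 × 9.8 = 5.096 m/s².
Reaction distance = 10.4851 × 1.56 = 16.357 m.
Braking distance needed to stop: v²/(2a) = 109.937 / 10.192 = 10.787 m, so total needed = 16.357 + 10.787 = 27.144 m > 21 m — it cannot stop.
Distance remaining when braking begins: 21 − 16.357 = 4.643 m.
v² = v₀² − 2a·d = 109.937 − 2 × 5.096 × 4.643 = 62.616 m²/s².
v = √62.616 = 7.913 m/s.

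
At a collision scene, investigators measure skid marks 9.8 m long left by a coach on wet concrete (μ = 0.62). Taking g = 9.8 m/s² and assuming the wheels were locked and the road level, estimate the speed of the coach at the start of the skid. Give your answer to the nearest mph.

Initial speed ≈ 24 mph

Deceleration a = μg = 0.62 × 9.8 = 6.076 m/s².
v = √(2a·d) = √(2 × 6.076 × 9.8) = √119.090 = 10.9128 m/s.
= 10.9128 ÷ 0.44704 = 24.411 mph.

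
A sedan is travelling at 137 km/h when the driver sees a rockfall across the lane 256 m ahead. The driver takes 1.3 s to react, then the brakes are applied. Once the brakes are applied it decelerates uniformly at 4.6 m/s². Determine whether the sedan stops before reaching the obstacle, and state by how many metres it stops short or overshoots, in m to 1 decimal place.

Yes — it stops 49.1 m short of the obstacle

137 km/h ÷ 3.6 = 38.0556 m/s.
Reaction distance = 38.0556 × 1.3 = 49.472 m.
Braking distance = v²/(2a) = 1448.229 / 9.200 = 157.416 m.
Total stopping distance = 49.472 + 157.416 = 206.888 m, vs 256 m available — it stops with 256 − 206.888 = 49.112 m to spare.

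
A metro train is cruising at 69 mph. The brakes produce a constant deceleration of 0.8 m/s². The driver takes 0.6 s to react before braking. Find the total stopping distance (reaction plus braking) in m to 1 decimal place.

69 mph × 0.44704 = 30.8458 m/s.
Reaction distance = v·t_r = 30.8458 × 0.6 = 18.507 m.
Braking distance = v²/(2a) = 30.8458² / (2 × 0.800) = 951.463 / 1.600 = 594.664 m.
Total = 18.507 + 594.664 = 613.171 m.

Total stopping distance ≈ 613.2 m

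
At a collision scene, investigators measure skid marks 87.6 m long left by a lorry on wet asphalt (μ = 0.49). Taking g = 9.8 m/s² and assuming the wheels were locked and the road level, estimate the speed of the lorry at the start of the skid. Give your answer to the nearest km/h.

Deceleration a = μg = 0.49 × 9.8 = 4.802 m/s².
v = √(2a·d) = √(2 × 4.802 × 87.6) = √841.310 = 29.0053 m/s.
= 29.0053 × 3.6 = 104.419 km/h.

Initial speed ≈ 104 km/h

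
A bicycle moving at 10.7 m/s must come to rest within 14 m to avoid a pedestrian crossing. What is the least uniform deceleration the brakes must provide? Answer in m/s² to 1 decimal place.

v² = 2a·d ⇒ a = v²/(2d) = 10.7000² / (2 × 14.000) = 114.490 / 28.000 = 4.0889 m/s².

Required deceleration ≈ 4.1 m/s²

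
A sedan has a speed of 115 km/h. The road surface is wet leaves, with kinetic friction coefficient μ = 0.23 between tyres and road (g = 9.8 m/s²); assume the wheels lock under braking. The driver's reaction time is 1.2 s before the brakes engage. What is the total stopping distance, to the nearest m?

Total stopping distance ≈ 265 m

115 km/h ÷ 3.6 = 31.9444 m/s.
a = μg = 0.23 × 9.8 = 2.254 m/s².
Reaction distance = v·t_r = 31.9444 × 1.2 = 38.333 m.
Braking distance = v²/(2a) = 31.9444² / (2 × 2.254) = 1020.445 / 4.508 = 226.363 m.
Total = 38.333 + 226.363 = 264.696 m.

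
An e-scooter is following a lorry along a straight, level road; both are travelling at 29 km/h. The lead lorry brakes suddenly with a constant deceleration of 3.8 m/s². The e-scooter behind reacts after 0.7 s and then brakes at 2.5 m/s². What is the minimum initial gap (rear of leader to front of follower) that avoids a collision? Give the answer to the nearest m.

29 km/h ÷ 3.6 = 8.0556 m/s.
Leader travels v²/(2a_L) = 64.893 / 7.600 = 8.539 m before stopping.
Follower covers v·t_r = 8.0556 × 0.7 = 5.639 m while reacting, then v²/(2a_F) = 64.893 / 5.000 = 12.979 m while braking, for a total of 5.639 + 12.979 = 18.618 m.
Since a_F ≤ a_L and the follower starts braking later, the follower is never slower than the leader, so the closest approach is when both have stopped.
Minimum gap = 18.618 − 8.539 = 10.079 m.

Minimum gap ≈ 10 m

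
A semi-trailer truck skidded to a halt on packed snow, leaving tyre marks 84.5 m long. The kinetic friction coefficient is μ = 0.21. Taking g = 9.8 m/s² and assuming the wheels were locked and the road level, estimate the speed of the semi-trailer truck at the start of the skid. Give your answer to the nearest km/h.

Deceleration a = μg = 0.21 × 9.8 = 2.058 m/s².
v = √(2a·d) = √(2 × 2.058 × 84.5) = √347.802 = 18.6495 m/s.
= 18.6495 × 3.6 = 67.138 km/h.

Initial speed ≈ 67 km/h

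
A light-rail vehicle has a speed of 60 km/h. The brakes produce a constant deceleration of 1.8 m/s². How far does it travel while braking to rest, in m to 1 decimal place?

Braking distance ≈ 77.2 m

60 km/h ÷ 3.6 = 16.6667 m/s.
Braking distance = v²/(2a) = 16.6667² / (2 × 1.800) = 277.779 / 3.600 = 77.161 m.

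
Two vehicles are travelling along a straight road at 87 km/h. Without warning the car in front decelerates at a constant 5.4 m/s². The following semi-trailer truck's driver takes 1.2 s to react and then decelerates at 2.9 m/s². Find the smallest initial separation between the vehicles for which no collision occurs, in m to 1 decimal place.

Minimum gap ≈ 75.6 m

87 km/h ÷ 3.6 = 24.1667 m/s.
Leader travels v²/(2a_L) = 584.029 / 10.800 = 54.077 m before stopping.
Follower covers v·t_r = 24.1667 × 1.2 = 29.000 m while reacting, then v²/(2a_F) = 584.029 / 5.800 = 100.695 m while braking, for a total of 29.000 + 100.695 = 129.695 m.
Since a_F ≤ a_L and the follower starts braking later, the follower is never slower than the leader, so the closest approach is when both have stopped.
Minimum gap = 129.695 − 54.077 = 75.618 m.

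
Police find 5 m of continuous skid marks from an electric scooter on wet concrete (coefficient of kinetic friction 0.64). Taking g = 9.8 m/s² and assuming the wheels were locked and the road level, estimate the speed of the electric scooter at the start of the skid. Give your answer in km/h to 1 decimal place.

Deceleration a = μg = 0.64 × 9.8 = 6.272 m/s².
v = √(2a·d) = √(2 × 6.272 × 5) = √62.720 = 7.9196 m/s.
= 7.9196 × 3.6 = 28.511 km/h.

Initial speed ≈ 28.5 km/h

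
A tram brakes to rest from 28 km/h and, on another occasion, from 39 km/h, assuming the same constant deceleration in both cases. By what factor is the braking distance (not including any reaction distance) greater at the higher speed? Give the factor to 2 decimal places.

Braking distance d = v²/(2a), so with a fixed, d ∝ v².
Factor = (39/28)² = 1.3929² = 1.9402.

Factor ≈ 1.94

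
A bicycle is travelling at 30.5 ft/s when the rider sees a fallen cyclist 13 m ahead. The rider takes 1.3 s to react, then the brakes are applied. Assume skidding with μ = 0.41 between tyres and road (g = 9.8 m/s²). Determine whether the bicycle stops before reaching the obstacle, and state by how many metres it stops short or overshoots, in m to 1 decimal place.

30.5 ft/s × 0.3048 = 9.2964 m/s.
a = μg = 0.41 × 9.8 = 4.018 m/s².
Reaction distance = 9.2964 × 1.3 = 12.085 m.
Braking distance = v²/(2a) = 86.423 / 8.036 = 10.754 m.
Total stopping distance = 12.085 + 10.754 = 22.839 m, vs 13 m available — it cannot stop in time and overshoots by 22.839 − 13 = 9.839 m.

No — it overshoots by 9.8 m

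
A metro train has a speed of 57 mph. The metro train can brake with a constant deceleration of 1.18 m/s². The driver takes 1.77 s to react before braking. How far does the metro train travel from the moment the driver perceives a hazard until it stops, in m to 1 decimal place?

Total stopping distance ≈ 320.2 m

57 mph × 0.44704 = 25.4813 m/s.
Reaction distance = v·t_r = 25.4813 × 1.77 = 45.102 m.
Braking distance = v²/(2a) = 25.4813² / (2 × 1.180) = 649.297 / 2.360 = 275.126 m.
Total = 45.102 + 275.126 = 320.228 m.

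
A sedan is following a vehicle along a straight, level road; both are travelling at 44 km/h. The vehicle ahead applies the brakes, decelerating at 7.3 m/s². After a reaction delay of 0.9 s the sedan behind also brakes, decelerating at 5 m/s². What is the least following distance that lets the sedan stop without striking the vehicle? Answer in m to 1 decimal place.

44 km/h ÷ 3.6 = 12.2222 m/s.
Leader travels v²/(2a_L) = 149.382 / 14.600 = 10.232 m before stopping.
Follower covers v·t_r = 12.2222 × 0.9 = 11.000 m while reacting, then v²/(2a_F) = 149.382 / 10.000 = 14.938 m while braking, for a total of 11.000 + 14.938 = 25.938 m.
Since a_F ≤ a_L and the follower starts braking later, the follower is never slower than the leader, so the closest approach is when both have stopped.
Minimum gap = 25.938 − 10.232 = 15.706 m.

Minimum gap ≈ 15.7 m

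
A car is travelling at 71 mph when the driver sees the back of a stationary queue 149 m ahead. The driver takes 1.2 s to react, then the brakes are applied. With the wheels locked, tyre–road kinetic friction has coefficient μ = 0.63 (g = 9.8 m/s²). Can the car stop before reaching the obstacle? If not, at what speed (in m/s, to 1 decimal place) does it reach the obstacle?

Yes — it stops about 29.3 m short of the obstacle, so it never reaches it

71 mph × 0.44704 = 31.7398 m/s.
a = μg = 0.63 × 9.8 = 6.174 m/s².
Reaction distance = 31.7398 × 1.2 = 38.088 m.
Braking distance = v²/(2a) = 1007.415 / 12.348 = 81.585 m.
Total stopping distance = 38.088 + 81.585 = 119.673 m, vs 149 m available — it stops with 149 − 119.673 = 29.327 m to spare.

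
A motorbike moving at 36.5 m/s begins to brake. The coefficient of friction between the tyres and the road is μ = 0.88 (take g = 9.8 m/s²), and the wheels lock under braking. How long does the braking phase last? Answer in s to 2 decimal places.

Braking time ≈ 4.23 s

a = μg = 0.88 × 9.8 = 8.624 m/s².
Braking time = v/a = 36.5000 / 8.624 = 4.232 s.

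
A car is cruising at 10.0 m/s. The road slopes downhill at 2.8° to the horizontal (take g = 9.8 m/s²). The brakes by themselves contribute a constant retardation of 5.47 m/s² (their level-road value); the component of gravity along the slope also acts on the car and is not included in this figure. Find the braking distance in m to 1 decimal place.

Gravity along the downhill slope reduces the braking deceleration: a_eff = 5.470 − 9.8·sin 2.8° = 5.470 − 0.479 = 4.991 m/s².
Braking distance = v²/(2a) = 10.0000² / (2 × 4.991) = 100.000 / 9.982 = 10.018 m.

Braking distance ≈ 10.0 m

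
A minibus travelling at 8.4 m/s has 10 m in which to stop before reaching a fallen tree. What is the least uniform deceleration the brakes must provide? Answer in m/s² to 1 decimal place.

Required deceleration ≈ 3.5 m/s²

v² = 2a·d ⇒ a = v²/(2d) = 8.4000² / (2 × 10.000) = 70.560 / 20.000 = 3.5280 m/s².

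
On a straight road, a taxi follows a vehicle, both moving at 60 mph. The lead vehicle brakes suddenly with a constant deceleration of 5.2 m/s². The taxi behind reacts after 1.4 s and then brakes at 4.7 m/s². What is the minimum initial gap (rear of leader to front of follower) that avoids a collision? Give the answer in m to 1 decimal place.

Minimum gap ≈ 44.9 m

60 mph × 0.44704 = 26.8224 m/s.
Leader travels v²/(2a_L) = 719.441 / 10.400 = 69.177 m before stopping.
Follower covers v·t_r = 26.8224 × 1.4 = 37.551 m while reacting, then v²/(2a_F) = 719.441 / 9.400 = 76.536 m while braking, for a total of 37.551 + 76.536 = 114.087 m.
Since a_F ≤ a_L and the follower starts braking later, the follower is never slower than the leader, so the closest approach is when both have stopped.
Minimum gap = 114.087 − 69.177 = 44.910 m.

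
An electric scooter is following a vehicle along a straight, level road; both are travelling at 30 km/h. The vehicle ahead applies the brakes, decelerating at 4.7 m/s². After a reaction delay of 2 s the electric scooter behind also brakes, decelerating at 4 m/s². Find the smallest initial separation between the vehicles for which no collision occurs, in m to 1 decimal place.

Minimum gap ≈ 18.0 m

30 km/h ÷ 3.6 = 8.3333 m/s.
Leader travels v²/(2a_L) = 69.444 / 9.400 = 7.388 m before stopping.
Follower covers v·t_r = 8.3333 × 2 = 16.667 m while reacting, then v²/(2a_F) = 69.444 / 8.000 = 8.681 m while braking, for a total of 16.667 + 8.681 = 25.348 m.
Since a_F ≤ a_L and the follower starts braking later, the follower is never slower than the leader, so the closest approach is when both have stopped.
Minimum gap = 25.348 − 7.388 = 17.960 m.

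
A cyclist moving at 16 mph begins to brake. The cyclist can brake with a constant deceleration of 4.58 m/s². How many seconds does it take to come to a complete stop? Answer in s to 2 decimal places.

16 mph × 0.44704 = 7.1526 m/s.
Braking time = v/a = 7.1526 / 4.580 = 1.562 s.

Braking time ≈ 1.56 s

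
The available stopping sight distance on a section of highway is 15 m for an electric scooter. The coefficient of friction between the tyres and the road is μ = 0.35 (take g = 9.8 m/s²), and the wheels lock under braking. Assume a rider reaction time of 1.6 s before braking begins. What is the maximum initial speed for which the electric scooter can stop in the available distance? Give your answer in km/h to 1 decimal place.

Maximum speed ≈ 21.8 km/h

a = μg = 0.35 × 9.8 = 3.430 m/s².
Stopping distance: v·t_r + v²/(2a) = 15 with t_r = 1.6 s and a = 3.430 m/s².
So v² + 10.976 v − 102.90 = 0.
Positive root: v = −a·t_r + √((a·t_r)² + 2a·d) = −5.488 + √(30.118 + 102.90) = 6.0453 m/s.
6.0453 m/s × 3.6 = 21.763 km/h.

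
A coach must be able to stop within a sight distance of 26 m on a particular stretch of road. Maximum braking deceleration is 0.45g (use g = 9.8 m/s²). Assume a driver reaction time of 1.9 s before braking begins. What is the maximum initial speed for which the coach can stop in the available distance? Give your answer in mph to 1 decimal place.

a = 0.45 × 9.8 = 4.410 m/s².
Stopping distance: v·t_r + v²/(2a) = 26 with t_r = 1.9 s and a = 4.410 m/s².
So v² + 16.758 v − 229.32 = 0.
Positive root: v = −a·t_r + √((a·t_r)² + 2a·d) = −8.379 + √(70.208 + 229.32) = 8.9279 m/s.
8.9279 m/s ÷ 0.44704 = 19.971 mph.

Maximum speed ≈ 20.0 mph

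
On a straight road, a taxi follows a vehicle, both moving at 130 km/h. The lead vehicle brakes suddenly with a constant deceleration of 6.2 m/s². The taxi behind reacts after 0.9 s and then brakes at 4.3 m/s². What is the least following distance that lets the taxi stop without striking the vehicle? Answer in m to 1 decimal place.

Minimum gap ≈ 79.0 m

130 km/h ÷ 3.6 = 36.1111 m/s.
Leader travels v²/(2a_L) = 1304.012 / 12.400 = 105.162 m before stopping.
Follower covers v·t_r = 36.1111 × 0.9 = 32.500 m while reacting, then v²/(2a_F) = 1304.012 / 8.600 = 151.629 m while braking, for a total of 32.500 + 151.629 = 184.129 m.
Since a_F ≤ a_L and the follower starts braking later, the follower is never slower than the leader, so the closest approach is when both have stopped.
Minimum gap = 184.129 − 105.162 = 78.967 m.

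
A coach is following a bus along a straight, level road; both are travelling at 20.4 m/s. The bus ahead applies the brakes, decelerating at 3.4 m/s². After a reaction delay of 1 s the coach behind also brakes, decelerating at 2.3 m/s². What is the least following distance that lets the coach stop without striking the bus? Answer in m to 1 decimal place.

Leader travels v²/(2a_L) = 416.160 / 6.800 = 61.200 m before stopping.
Follower covers v·t_r = 20.4000 × 1 = 20.400 m while reacting, then v²/(2a_F) = 416.160 / 4.600 = 90.470 m while braking, for a total of 20.400 + 90.470 = 110.870 m.
Since a_F ≤ a_L and the follower starts braking later, the follower is never slower than the leader, so the closest approach is when both have stopped.
Minimum gap = 110.870 − 61.200 = 49.670 m.

Minimum gap ≈ 49.7 m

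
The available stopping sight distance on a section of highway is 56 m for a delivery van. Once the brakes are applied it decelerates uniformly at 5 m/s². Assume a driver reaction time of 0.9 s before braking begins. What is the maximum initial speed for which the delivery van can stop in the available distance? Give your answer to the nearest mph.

Maximum speed ≈ 44 mph

Stopping distance: v·t_r + v²/(2a) = 56 with t_r = 0.9 s and a = 5.000 m/s².
So v² + 9.000 v − 560.00 = 0.
Positive root: v = −a·t_r + √((a·t_r)² + 2a·d) = −4.500 + √(20.250 + 560.00) = 19.5884 m/s.
19.5884 m/s ÷ 0.44704 = 43.818 mph.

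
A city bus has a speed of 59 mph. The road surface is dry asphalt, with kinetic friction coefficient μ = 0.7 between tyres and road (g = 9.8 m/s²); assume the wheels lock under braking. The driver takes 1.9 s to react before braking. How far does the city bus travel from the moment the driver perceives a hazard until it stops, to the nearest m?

Total stopping distance ≈ 101 m

59 mph × 0.44704 = 26.3754 m/s.
a = μg = 0.7 × 9.8 = 6.860 m/s².
Reaction distance = v·t_r = 26.3754 × 1.9 = 50.113 m.
Braking distance = v²/(2a) = 26.3754² / (2 × 6.860) = 695.662 / 13.720 = 50.704 m.
Total = 50.113 + 50.704 = 100.817 m.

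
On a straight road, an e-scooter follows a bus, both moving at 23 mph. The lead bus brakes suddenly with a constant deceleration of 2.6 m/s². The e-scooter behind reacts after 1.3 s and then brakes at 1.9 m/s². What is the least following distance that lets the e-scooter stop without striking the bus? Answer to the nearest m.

23 mph × 0.44704 = 10.2819 m/s.
Leader travels v²/(2a_L) = 105.717 / 5.200 = 20.330 m before stopping.
Follower covers v·t_r = 10.2819 × 1.3 = 13.366 m while reacting, then v²/(2a_F) = 105.717 / 3.800 = 27.820 m while braking, for a total of 13.366 + 27.820 = 41.186 m.
Since a_F ≤ a_L and the follower starts braking later, the follower is never slower than the leader, so the closest approach is when both have stopped.
Minimum gap = 41.186 − 20.330 = 20.856 m.

Minimum gap ≈ 21 m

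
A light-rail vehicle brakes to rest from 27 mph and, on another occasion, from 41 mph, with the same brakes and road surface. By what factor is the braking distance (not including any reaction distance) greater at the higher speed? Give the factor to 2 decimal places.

Braking distance d = v²/(2a), so with a fixed, d ∝ v².
Factor = (41/27)² = 1.5185² = 2.3058.

Factor ≈ 2.31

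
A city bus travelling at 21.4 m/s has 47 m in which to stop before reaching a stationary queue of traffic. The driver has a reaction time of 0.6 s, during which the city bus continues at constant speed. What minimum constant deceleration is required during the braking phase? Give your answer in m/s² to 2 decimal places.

Required deceleration ≈ 6.70 m/s²

Distance covered during reaction = 21.4000 × 0.6 = 12.840 m.
Distance available for braking: 47 − 12.840 = 34.160 m.
v² = 2a·d ⇒ a = v²/(2d) = 21.4000² / (2 × 34.160) = 457.960 / 68.320 = 6.7032 m/s².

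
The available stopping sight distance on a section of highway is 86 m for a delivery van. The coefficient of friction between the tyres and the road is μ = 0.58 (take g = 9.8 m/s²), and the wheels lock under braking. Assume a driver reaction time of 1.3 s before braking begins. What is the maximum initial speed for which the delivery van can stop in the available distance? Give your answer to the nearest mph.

Maximum speed ≈ 55 mph

a = μg = 0.58 × 9.8 = 5.684 m/s².
Stopping distance: v·t_r + v²/(2a) = 86 with t_r = 1.3 s and a = 5.684 m/s².
So v² + 14.778 v − 977.65 = 0.
Positive root: v = −a·t_r + √((a·t_r)² + 2a·d) = −7.389 + √(54.597 + 977.65) = 24.7396 m/s.
24.7396 m/s ÷ 0.44704 = 55.341 mph.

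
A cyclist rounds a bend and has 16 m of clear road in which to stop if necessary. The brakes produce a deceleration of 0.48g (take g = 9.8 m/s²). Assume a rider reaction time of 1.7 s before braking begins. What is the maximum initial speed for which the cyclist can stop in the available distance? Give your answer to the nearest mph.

a = 0.48 × 9.8 = 4.704 m/s².
Stopping distance: v·t_r + v²/(2a) = 16 with t_r = 1.7 s and a = 4.704 m/s².
So v² + 15.994 v − 150.53 = 0.
Positive root: v = −a·t_r + √((a·t_r)² + 2a·d) = −7.997 + √(63.952 + 150.53) = 6.6482 m/s.
6.6482 m/s ÷ 0.44704 = 14.872 mph.

Maximum speed ≈ 15 mph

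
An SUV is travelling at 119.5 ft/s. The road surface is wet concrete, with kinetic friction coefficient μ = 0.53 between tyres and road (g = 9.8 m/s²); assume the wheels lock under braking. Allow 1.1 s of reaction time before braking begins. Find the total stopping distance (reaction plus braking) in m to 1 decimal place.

119.5 ft/s × 0.3048 = 36.4236 m/s.
a = μg = 0.53 × 9.8 = 5.194 m/s².
Reaction distance = v·t_r = 36.4236 × 1.1 = 40.066 m.
Braking distance = v²/(2a) = 36.4236² / (2 × 5.194) = 1326.679 / 10.388 = 127.713 m.
Total = 40.066 + 127.713 = 167.779 m.

Total stopping distance ≈ 167.8 m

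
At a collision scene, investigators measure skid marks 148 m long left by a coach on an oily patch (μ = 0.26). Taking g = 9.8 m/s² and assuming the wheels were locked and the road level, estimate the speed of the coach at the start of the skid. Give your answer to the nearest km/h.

Initial speed ≈ 99 km/h

Deceleration a = μg = 0.26 × 9.8 = 2.548 m/s².
v = √(2a·d) = √(2 × 2.548 × 148) = √754.208 = 27.4628 m/s.
= 27.4628 × 3.6 = 98.866 km/h.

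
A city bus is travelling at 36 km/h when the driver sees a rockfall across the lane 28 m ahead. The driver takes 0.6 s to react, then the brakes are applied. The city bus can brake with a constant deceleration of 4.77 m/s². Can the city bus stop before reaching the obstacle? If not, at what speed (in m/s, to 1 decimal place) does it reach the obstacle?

36 km/h ÷ 3.6 = 10.0000 m/s.
Reaction distance = 10.0000 × 0.6 = 6.000 m.
Braking distance = v²/(2a) = 100.000 / 9.540 = 10.482 m.
Total stopping distance = 6.000 + 10.482 = 16.482 m, vs 28 m available — it stops with 28 − 16.482 = 11.518 m to spare.

Yes — it stops about 11.5 m short of the obstacle, so it never reaches it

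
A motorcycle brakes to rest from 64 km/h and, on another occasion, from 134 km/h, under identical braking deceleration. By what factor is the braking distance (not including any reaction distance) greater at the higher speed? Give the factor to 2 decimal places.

Factor ≈ 4.38

Braking distance d = v²/(2a), so with a fixed, d ∝ v².
Factor = (134/64)² = 2.0938² = 4.3840.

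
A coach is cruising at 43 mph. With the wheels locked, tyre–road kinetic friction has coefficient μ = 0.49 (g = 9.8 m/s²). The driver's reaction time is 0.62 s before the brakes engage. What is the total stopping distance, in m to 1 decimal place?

43 mph × 0.44704 = 19.2227 m/s.
a = μg = 0.49 × 9.8 = 4.802 m/s².
Reaction distance = v·t_r = 19.2227 × 0.62 = 11.918 m.
Braking distance = v²/(2a) = 19.2227² / (2 × 4.802) = 369.512 / 9.604 = 38.475 m.
Total = 11.918 + 38.475 = 50.393 m.

Total stopping distance ≈ 50.4 m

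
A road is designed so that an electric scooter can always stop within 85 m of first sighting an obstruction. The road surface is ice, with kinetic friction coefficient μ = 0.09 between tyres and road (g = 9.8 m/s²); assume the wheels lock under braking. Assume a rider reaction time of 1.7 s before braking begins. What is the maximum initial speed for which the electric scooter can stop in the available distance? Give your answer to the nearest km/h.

Maximum speed ≈ 39 km/h

a = μg = 0.09 × 9.8 = 0.882 m/s².
Stopping distance: v·t_r + v²/(2a) = 85 with t_r = 1.7 s and a = 0.882 m/s².
So v² + 2.999 v − 149.94 = 0.
Positive root: v = −a·t_r + √((a·t_r)² + 2a·d) = −1.499 + √(2.247 + 149.94) = 10.8374 m/s.
10.8374 m/s × 3.6 = 39.015 km/h.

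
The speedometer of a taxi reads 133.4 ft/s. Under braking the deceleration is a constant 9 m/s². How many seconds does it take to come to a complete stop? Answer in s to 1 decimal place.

Braking time ≈ 4.5 s

133.4 ft/s × 0.3048 = 40.6603 m/s.
Braking time = v/a = 40.6603 / 9.000 = 4.518 s.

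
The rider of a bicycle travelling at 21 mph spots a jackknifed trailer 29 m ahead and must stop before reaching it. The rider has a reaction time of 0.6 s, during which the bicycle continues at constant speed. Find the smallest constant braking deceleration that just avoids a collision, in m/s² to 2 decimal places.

Required deceleration ≈ 1.89 m/s²

21 mph × 0.44704 = 9.3878 m/s.
Distance covered during reaction = 9.3878 × 0.6 = 5.633 m.
Distance available for braking: 29 − 5.633 = 23.367 m.
v² = 2a·d ⇒ a = v²/(2d) = 9.3878² / (2 × 23.367) = 88.131 / 46.734 = 1.8858 m/s².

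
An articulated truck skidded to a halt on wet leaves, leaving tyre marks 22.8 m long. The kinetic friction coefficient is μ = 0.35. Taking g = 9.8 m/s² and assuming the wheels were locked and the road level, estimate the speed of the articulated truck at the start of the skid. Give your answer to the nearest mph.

Deceleration a = μg = 0.35 × 9.8 = 3.430 m/s².
v = √(2a·d) = √(2 × 3.430 × 22.8) = √156.408 = 12.5063 m/s.
= 12.5063 ÷ 0.44704 = 27.976 mph.

Initial speed ≈ 28 mph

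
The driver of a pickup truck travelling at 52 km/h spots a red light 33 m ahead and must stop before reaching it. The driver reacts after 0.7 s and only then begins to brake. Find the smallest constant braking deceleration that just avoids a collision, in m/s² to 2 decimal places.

Required deceleration ≈ 4.56 m/s²

52 km/h ÷ 3.6 = 14.4444 m/s.
Distance covered during reaction = 14.4444 × 0.7 = 10.111 m.
Distance available for braking: 33 − 10.111 = 22.889 m.
v² = 2a·d ⇒ a = v²/(2d) = 14.4444² / (2 × 22.889) = 208.641 / 45.778 = 4.5577 m/s².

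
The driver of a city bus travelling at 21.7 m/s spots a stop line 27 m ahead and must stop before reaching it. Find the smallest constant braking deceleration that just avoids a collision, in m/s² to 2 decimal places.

v² = 2a·d ⇒ a = v²/(2d) = 21.7000² / (2 × 27.000) = 470.890 / 54.000 = 8.7202 m/s².

Required deceleration ≈ 8.72 m/s²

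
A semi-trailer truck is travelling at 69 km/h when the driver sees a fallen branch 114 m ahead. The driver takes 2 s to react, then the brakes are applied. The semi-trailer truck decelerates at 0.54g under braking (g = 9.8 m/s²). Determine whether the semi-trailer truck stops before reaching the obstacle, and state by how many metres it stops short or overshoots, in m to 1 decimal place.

69 km/h ÷ 3.6 = 19.1667 m/s.
a = 0.54 × 9.8 = 5.292 m/s².
Reaction distance = 19.1667 × 2 = 38.333 m.
Braking distance = v²/(2a) = 367.362 / 10.584 = 34.709 m.
Total stopping distance = 38.333 + 34.709 = 73.042 m, vs 114 m available — it stops with 114 − 73.042 = 40.958 m to spare.

Yes — it stops 41.0 m short of the obstacle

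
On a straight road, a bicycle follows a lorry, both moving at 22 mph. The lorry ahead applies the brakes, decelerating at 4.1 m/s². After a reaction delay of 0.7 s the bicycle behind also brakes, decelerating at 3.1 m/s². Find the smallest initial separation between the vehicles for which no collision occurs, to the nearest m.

Minimum gap ≈ 11 m

22 mph × 0.44704 = 9.8349 m/s.
Leader travels v²/(2a_L) = 96.725 / 8.200 = 11.796 m before stopping.
Follower covers v·t_r = 9.8349 × 0.7 = 6.884 m while reacting, then v²/(2a_F) = 96.725 / 6.200 = 15.601 m while braking, for a total of 6.884 + 15.601 = 22.485 m.
Since a_F ≤ a_L and the follower starts braking later, the follower is never slower than the leader, so the closest approach is when both have stopped.
Minimum gap = 22.485 − 11.796 = 10.689 m.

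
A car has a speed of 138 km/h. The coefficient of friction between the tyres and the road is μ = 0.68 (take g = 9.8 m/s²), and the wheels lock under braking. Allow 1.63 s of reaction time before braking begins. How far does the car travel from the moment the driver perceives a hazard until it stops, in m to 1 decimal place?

138 km/h ÷ 3.6 = 38.3333 m/s.
a = μg = 0.68 × 9.8 = 6.664 m/s².
Reaction distance = v·t_r = 38.3333 × 1.63 = 62.483 m.
Braking distance = v²/(2a) = 38.3333² / (2 × 6.664) = 1469.442 / 13.328 = 110.252 m.
Total = 62.483 + 110.252 = 172.735 m.

Total stopping distance ≈ 172.7 m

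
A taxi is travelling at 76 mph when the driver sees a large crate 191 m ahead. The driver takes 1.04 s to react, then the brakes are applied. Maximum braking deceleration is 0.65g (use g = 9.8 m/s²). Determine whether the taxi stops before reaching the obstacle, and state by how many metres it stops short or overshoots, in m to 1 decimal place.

Yes — it stops 65.1 m short of the obstacle

76 mph × 0.44704 = 33.9750 m/s.
a = 0.65 × 9.8 = 6.370 m/s².
Reaction distance = 33.9750 × 1.04 = 35.334 m.
Braking distance = v²/(2a) = 1154.301 / 12.740 = 90.604 m.
Total stopping distance = 35.334 + 90.604 = 125.938 m, vs 191 m available — it stops with 191 − 125.938 = 65.062 m to spare.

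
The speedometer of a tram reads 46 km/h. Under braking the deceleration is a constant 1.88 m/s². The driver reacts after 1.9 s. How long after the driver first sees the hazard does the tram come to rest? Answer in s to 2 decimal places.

46 km/h ÷ 3.6 = 12.7778 m/s.
Braking time = v/a = 12.7778 / 1.880 = 6.797 s.
Total = 1.9 + 6.797 = 8.697 s.

Total time ≈ 8.70 s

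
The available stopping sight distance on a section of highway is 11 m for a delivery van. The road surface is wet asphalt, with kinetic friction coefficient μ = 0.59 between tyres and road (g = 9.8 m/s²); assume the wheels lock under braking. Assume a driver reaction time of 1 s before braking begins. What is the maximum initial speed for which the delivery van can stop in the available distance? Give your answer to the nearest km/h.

a = μg = 0.59 × 9.8 = 5.782 m/s².
Stopping distance: v·t_r + v²/(2a) = 11 with t_r = 1 s and a = 5.782 m/s².
So v² + 11.564 v − 127.20 = 0.
Positive root: v = −a·t_r + √((a·t_r)² + 2a·d) = −5.782 + √(33.432 + 127.20) = 6.8921 m/s.
6.8921 m/s × 3.6 = 24.812 km/h.

Maximum speed ≈ 25 km/h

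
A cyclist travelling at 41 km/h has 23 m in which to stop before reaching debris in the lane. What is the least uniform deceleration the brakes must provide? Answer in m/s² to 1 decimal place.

Required deceleration ≈ 2.8 m/s²

41 km/h ÷ 3.6 = 11.3889 m/s.
v² = 2a·d ⇒ a = v²/(2d) = 11.3889² / (2 × 23.000) = 129.707 / 46.000 = 2.8197 m/s².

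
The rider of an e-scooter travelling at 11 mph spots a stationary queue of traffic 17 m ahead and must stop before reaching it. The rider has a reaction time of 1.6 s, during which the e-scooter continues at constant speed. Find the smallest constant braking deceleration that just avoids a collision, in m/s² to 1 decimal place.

Required deceleration ≈ 1.3 m/s²

11 mph × 0.44704 = 4.9174 m/s.
Distance covered during reaction = 4.9174 × 1.6 = 7.868 m.
Distance available for braking: 17 − 7.868 = 9.132 m.
v² = 2a·d ⇒ a = v²/(2d) = 4.9174² / (2 × 9.132) = 24.181 / 18.264 = 1.3240 m/s².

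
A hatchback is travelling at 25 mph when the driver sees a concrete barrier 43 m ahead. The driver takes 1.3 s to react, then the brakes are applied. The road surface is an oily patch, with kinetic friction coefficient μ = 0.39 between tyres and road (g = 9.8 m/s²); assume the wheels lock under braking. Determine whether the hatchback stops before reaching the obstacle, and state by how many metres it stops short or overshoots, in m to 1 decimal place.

25 mph × 0.44704 = 11.1760 m/s.
a = μg = 0.39 × 9.8 = 3.822 m/s².
Reaction distance = 11.1760 × 1.3 = 14.529 m.
Braking distance = v²/(2a) = 124.903 / 7.644 = 16.340 m.
Total stopping distance = 14.529 + 16.340 = 30.869 m, vs 43 m available — it stops with 43 − 30.869 = 12.131 m to spare.

Yes — it stops 12.1 m short of the obstacle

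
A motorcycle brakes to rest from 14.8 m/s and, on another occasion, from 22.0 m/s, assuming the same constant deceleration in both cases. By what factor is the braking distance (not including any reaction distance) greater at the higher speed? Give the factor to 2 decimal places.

Braking distance d = v²/(2a), so with a fixed, d ∝ v².
Factor = (22.0/14.8)² = 1.4865² = 2.2097.

Factor ≈ 2.21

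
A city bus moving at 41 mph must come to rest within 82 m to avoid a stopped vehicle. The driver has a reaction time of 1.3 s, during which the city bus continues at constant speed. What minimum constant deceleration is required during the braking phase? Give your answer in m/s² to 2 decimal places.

Required deceleration ≈ 2.89 m/s²

41 mph × 0.44704 = 18.3286 m/s.
Distance covered during reaction = 18.3286 × 1.3 = 23.827 m.
Distance available for braking: 82 − 23.827 = 58.173 m.
v² = 2a·d ⇒ a = v²/(2d) = 18.3286² / (2 × 58.173) = 335.938 / 116.346 = 2.8874 m/s².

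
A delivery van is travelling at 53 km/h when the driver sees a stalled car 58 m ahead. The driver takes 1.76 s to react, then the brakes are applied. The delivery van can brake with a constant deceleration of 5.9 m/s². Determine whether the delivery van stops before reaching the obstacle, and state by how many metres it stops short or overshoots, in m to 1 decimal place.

53 km/h ÷ 3.6 = 14.7222 m/s.
Reaction distance = 14.7222 × 1.76 = 25.911 m.
Braking distance = v²/(2a) = 216.743 / 11.800 = 18.368 m.
Total stopping distance = 25.911 + 18.368 = 44.279 m, vs 58 m available — it stops with 58 − 44.279 = 13.721 m to spare.

Yes — it stops 13.7 m short of the obstacle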